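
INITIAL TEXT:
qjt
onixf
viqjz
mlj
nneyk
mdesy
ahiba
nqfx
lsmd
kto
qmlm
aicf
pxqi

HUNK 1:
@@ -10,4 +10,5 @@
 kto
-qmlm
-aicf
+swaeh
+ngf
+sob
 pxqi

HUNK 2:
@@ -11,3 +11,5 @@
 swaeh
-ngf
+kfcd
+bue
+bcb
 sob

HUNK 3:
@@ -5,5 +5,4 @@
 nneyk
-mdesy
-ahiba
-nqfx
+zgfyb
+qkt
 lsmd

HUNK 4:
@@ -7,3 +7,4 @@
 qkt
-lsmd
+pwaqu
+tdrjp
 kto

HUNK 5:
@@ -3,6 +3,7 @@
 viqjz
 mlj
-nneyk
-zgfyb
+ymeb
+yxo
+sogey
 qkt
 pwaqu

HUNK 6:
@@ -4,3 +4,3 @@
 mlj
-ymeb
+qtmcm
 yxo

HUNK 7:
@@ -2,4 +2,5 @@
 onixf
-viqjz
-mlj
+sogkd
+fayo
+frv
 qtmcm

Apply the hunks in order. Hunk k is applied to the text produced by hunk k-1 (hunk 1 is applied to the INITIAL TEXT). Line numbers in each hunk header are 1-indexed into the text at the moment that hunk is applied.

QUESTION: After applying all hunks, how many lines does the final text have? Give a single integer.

Hunk 1: at line 10 remove [qmlm,aicf] add [swaeh,ngf,sob] -> 14 lines: qjt onixf viqjz mlj nneyk mdesy ahiba nqfx lsmd kto swaeh ngf sob pxqi
Hunk 2: at line 11 remove [ngf] add [kfcd,bue,bcb] -> 16 lines: qjt onixf viqjz mlj nneyk mdesy ahiba nqfx lsmd kto swaeh kfcd bue bcb sob pxqi
Hunk 3: at line 5 remove [mdesy,ahiba,nqfx] add [zgfyb,qkt] -> 15 lines: qjt onixf viqjz mlj nneyk zgfyb qkt lsmd kto swaeh kfcd bue bcb sob pxqi
Hunk 4: at line 7 remove [lsmd] add [pwaqu,tdrjp] -> 16 lines: qjt onixf viqjz mlj nneyk zgfyb qkt pwaqu tdrjp kto swaeh kfcd bue bcb sob pxqi
Hunk 5: at line 3 remove [nneyk,zgfyb] add [ymeb,yxo,sogey] -> 17 lines: qjt onixf viqjz mlj ymeb yxo sogey qkt pwaqu tdrjp kto swaeh kfcd bue bcb sob pxqi
Hunk 6: at line 4 remove [ymeb] add [qtmcm] -> 17 lines: qjt onixf viqjz mlj qtmcm yxo sogey qkt pwaqu tdrjp kto swaeh kfcd bue bcb sob pxqi
Hunk 7: at line 2 remove [viqjz,mlj] add [sogkd,fayo,frv] -> 18 lines: qjt onixf sogkd fayo frv qtmcm yxo sogey qkt pwaqu tdrjp kto swaeh kfcd bue bcb sob pxqi
Final line count: 18

Answer: 18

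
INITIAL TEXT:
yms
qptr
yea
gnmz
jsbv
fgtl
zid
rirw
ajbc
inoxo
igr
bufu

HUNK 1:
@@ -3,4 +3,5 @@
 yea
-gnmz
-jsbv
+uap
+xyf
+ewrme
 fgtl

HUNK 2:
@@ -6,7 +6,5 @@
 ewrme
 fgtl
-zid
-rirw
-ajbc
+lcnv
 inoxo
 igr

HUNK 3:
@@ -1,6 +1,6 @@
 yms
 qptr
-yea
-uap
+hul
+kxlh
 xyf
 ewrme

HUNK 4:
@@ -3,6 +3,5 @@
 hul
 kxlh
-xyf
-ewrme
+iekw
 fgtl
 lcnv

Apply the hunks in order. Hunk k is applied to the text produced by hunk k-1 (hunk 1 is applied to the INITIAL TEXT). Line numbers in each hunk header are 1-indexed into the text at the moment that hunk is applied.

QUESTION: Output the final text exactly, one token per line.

Answer: yms
qptr
hul
kxlh
iekw
fgtl
lcnv
inoxo
igr
bufu

Derivation:
Hunk 1: at line 3 remove [gnmz,jsbv] add [uap,xyf,ewrme] -> 13 lines: yms qptr yea uap xyf ewrme fgtl zid rirw ajbc inoxo igr bufu
Hunk 2: at line 6 remove [zid,rirw,ajbc] add [lcnv] -> 11 lines: yms qptr yea uap xyf ewrme fgtl lcnv inoxo igr bufu
Hunk 3: at line 1 remove [yea,uap] add [hul,kxlh] -> 11 lines: yms qptr hul kxlh xyf ewrme fgtl lcnv inoxo igr bufu
Hunk 4: at line 3 remove [xyf,ewrme] add [iekw] -> 10 lines: yms qptr hul kxlh iekw fgtl lcnv inoxo igr bufu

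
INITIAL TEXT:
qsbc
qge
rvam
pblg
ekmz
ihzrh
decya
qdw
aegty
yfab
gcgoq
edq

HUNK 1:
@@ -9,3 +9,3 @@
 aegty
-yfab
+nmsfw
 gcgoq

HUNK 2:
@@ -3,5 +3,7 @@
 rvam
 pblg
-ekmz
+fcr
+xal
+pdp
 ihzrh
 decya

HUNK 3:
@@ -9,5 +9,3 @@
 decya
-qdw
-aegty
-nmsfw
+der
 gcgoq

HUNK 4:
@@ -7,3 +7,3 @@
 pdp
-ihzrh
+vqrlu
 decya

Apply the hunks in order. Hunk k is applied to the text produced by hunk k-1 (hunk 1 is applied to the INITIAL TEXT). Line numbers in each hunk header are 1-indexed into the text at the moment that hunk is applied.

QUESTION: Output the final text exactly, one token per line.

Hunk 1: at line 9 remove [yfab] add [nmsfw] -> 12 lines: qsbc qge rvam pblg ekmz ihzrh decya qdw aegty nmsfw gcgoq edq
Hunk 2: at line 3 remove [ekmz] add [fcr,xal,pdp] -> 14 lines: qsbc qge rvam pblg fcr xal pdp ihzrh decya qdw aegty nmsfw gcgoq edq
Hunk 3: at line 9 remove [qdw,aegty,nmsfw] add [der] -> 12 lines: qsbc qge rvam pblg fcr xal pdp ihzrh decya der gcgoq edq
Hunk 4: at line 7 remove [ihzrh] add [vqrlu] -> 12 lines: qsbc qge rvam pblg fcr xal pdp vqrlu decya der gcgoq edq

Answer: qsbc
qge
rvam
pblg
fcr
xal
pdp
vqrlu
decya
der
gcgoq
edq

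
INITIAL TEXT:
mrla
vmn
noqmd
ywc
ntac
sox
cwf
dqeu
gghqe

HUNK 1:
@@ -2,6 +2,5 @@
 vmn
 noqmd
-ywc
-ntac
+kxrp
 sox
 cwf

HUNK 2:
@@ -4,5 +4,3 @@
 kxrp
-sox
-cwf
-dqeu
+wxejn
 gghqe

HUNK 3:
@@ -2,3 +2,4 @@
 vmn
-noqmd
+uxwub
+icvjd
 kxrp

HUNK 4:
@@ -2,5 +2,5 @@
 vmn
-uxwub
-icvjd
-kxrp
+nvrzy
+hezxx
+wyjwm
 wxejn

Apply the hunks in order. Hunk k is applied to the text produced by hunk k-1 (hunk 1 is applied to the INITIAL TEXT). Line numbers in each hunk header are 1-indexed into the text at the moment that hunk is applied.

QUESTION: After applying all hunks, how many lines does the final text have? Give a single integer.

Hunk 1: at line 2 remove [ywc,ntac] add [kxrp] -> 8 lines: mrla vmn noqmd kxrp sox cwf dqeu gghqe
Hunk 2: at line 4 remove [sox,cwf,dqeu] add [wxejn] -> 6 lines: mrla vmn noqmd kxrp wxejn gghqe
Hunk 3: at line 2 remove [noqmd] add [uxwub,icvjd] -> 7 lines: mrla vmn uxwub icvjd kxrp wxejn gghqe
Hunk 4: at line 2 remove [uxwub,icvjd,kxrp] add [nvrzy,hezxx,wyjwm] -> 7 lines: mrla vmn nvrzy hezxx wyjwm wxejn gghqe
Final line count: 7

Answer: 7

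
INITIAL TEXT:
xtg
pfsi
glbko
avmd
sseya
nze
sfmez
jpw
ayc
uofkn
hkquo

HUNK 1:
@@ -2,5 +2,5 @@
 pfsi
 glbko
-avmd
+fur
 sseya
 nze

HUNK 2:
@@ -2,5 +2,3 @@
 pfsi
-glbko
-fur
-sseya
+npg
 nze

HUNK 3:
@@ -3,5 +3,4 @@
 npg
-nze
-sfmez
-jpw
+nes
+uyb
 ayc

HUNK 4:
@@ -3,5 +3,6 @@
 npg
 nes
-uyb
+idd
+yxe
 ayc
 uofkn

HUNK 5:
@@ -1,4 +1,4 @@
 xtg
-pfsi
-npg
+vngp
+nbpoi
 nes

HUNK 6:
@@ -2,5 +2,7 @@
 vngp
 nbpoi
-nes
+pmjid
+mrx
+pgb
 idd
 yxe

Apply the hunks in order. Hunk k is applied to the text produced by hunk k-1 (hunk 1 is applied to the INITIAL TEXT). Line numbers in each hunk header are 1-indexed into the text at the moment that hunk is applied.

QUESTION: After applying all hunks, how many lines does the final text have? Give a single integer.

Answer: 11

Derivation:
Hunk 1: at line 2 remove [avmd] add [fur] -> 11 lines: xtg pfsi glbko fur sseya nze sfmez jpw ayc uofkn hkquo
Hunk 2: at line 2 remove [glbko,fur,sseya] add [npg] -> 9 lines: xtg pfsi npg nze sfmez jpw ayc uofkn hkquo
Hunk 3: at line 3 remove [nze,sfmez,jpw] add [nes,uyb] -> 8 lines: xtg pfsi npg nes uyb ayc uofkn hkquo
Hunk 4: at line 3 remove [uyb] add [idd,yxe] -> 9 lines: xtg pfsi npg nes idd yxe ayc uofkn hkquo
Hunk 5: at line 1 remove [pfsi,npg] add [vngp,nbpoi] -> 9 lines: xtg vngp nbpoi nes idd yxe ayc uofkn hkquo
Hunk 6: at line 2 remove [nes] add [pmjid,mrx,pgb] -> 11 lines: xtg vngp nbpoi pmjid mrx pgb idd yxe ayc uofkn hkquo
Final line count: 11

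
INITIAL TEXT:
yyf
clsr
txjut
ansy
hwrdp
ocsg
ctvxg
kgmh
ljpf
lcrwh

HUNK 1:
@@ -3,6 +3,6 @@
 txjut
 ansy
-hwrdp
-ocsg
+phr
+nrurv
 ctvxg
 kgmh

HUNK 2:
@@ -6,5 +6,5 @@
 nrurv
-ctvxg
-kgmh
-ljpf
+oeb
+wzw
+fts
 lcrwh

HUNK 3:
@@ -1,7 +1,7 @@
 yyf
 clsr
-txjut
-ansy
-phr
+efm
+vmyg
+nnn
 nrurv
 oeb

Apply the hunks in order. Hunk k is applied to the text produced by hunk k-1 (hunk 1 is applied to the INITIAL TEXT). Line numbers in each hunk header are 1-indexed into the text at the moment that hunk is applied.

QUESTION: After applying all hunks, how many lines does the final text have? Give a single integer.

Answer: 10

Derivation:
Hunk 1: at line 3 remove [hwrdp,ocsg] add [phr,nrurv] -> 10 lines: yyf clsr txjut ansy phr nrurv ctvxg kgmh ljpf lcrwh
Hunk 2: at line 6 remove [ctvxg,kgmh,ljpf] add [oeb,wzw,fts] -> 10 lines: yyf clsr txjut ansy phr nrurv oeb wzw fts lcrwh
Hunk 3: at line 1 remove [txjut,ansy,phr] add [efm,vmyg,nnn] -> 10 lines: yyf clsr efm vmyg nnn nrurv oeb wzw fts lcrwh
Final line count: 10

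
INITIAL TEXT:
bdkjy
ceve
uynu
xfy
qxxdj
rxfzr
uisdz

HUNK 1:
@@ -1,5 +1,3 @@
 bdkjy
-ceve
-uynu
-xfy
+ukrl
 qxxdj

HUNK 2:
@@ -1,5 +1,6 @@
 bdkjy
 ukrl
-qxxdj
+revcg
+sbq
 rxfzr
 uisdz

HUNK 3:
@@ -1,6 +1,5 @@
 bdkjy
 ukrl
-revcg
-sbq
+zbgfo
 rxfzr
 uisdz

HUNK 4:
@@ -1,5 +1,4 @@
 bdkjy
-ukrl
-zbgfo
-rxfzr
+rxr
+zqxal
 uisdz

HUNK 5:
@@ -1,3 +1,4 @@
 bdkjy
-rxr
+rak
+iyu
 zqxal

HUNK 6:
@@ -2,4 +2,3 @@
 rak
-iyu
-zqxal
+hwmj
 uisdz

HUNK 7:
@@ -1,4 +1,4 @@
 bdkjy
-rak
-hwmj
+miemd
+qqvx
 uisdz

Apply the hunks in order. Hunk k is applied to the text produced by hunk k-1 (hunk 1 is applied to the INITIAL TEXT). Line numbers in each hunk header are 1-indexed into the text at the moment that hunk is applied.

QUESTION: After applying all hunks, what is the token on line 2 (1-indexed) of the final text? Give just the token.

Answer: miemd

Derivation:
Hunk 1: at line 1 remove [ceve,uynu,xfy] add [ukrl] -> 5 lines: bdkjy ukrl qxxdj rxfzr uisdz
Hunk 2: at line 1 remove [qxxdj] add [revcg,sbq] -> 6 lines: bdkjy ukrl revcg sbq rxfzr uisdz
Hunk 3: at line 1 remove [revcg,sbq] add [zbgfo] -> 5 lines: bdkjy ukrl zbgfo rxfzr uisdz
Hunk 4: at line 1 remove [ukrl,zbgfo,rxfzr] add [rxr,zqxal] -> 4 lines: bdkjy rxr zqxal uisdz
Hunk 5: at line 1 remove [rxr] add [rak,iyu] -> 5 lines: bdkjy rak iyu zqxal uisdz
Hunk 6: at line 2 remove [iyu,zqxal] add [hwmj] -> 4 lines: bdkjy rak hwmj uisdz
Hunk 7: at line 1 remove [rak,hwmj] add [miemd,qqvx] -> 4 lines: bdkjy miemd qqvx uisdz
Final line 2: miemd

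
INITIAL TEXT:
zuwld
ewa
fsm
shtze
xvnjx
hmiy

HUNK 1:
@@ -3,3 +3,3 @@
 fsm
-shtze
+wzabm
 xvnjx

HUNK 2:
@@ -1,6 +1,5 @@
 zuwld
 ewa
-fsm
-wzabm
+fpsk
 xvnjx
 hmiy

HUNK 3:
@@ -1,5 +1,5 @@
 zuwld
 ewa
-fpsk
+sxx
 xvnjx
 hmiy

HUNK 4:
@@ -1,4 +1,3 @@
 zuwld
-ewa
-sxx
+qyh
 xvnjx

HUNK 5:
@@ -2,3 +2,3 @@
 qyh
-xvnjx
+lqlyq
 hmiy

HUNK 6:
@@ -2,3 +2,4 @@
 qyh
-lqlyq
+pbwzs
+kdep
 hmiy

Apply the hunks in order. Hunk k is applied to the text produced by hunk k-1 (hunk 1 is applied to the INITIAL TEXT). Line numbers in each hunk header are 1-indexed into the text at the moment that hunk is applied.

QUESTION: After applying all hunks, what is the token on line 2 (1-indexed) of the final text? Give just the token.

Hunk 1: at line 3 remove [shtze] add [wzabm] -> 6 lines: zuwld ewa fsm wzabm xvnjx hmiy
Hunk 2: at line 1 remove [fsm,wzabm] add [fpsk] -> 5 lines: zuwld ewa fpsk xvnjx hmiy
Hunk 3: at line 1 remove [fpsk] add [sxx] -> 5 lines: zuwld ewa sxx xvnjx hmiy
Hunk 4: at line 1 remove [ewa,sxx] add [qyh] -> 4 lines: zuwld qyh xvnjx hmiy
Hunk 5: at line 2 remove [xvnjx] add [lqlyq] -> 4 lines: zuwld qyh lqlyq hmiy
Hunk 6: at line 2 remove [lqlyq] add [pbwzs,kdep] -> 5 lines: zuwld qyh pbwzs kdep hmiy
Final line 2: qyh

Answer: qyh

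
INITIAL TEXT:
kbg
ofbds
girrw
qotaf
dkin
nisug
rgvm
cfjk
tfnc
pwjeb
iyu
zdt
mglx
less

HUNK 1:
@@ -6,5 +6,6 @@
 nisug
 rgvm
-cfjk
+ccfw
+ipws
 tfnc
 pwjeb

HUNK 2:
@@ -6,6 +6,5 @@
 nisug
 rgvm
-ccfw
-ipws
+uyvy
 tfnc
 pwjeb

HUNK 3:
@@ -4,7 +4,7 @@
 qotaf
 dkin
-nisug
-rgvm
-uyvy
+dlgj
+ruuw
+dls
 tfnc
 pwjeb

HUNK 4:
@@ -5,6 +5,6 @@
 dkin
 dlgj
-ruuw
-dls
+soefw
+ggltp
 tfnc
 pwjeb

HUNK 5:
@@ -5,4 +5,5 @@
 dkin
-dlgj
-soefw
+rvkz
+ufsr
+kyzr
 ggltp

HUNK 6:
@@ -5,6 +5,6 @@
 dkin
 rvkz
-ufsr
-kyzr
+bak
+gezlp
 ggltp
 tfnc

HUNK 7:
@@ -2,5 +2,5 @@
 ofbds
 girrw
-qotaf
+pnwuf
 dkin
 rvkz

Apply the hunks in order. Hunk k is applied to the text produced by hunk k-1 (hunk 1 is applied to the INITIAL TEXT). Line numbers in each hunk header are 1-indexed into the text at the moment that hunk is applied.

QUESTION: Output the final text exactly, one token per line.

Hunk 1: at line 6 remove [cfjk] add [ccfw,ipws] -> 15 lines: kbg ofbds girrw qotaf dkin nisug rgvm ccfw ipws tfnc pwjeb iyu zdt mglx less
Hunk 2: at line 6 remove [ccfw,ipws] add [uyvy] -> 14 lines: kbg ofbds girrw qotaf dkin nisug rgvm uyvy tfnc pwjeb iyu zdt mglx less
Hunk 3: at line 4 remove [nisug,rgvm,uyvy] add [dlgj,ruuw,dls] -> 14 lines: kbg ofbds girrw qotaf dkin dlgj ruuw dls tfnc pwjeb iyu zdt mglx less
Hunk 4: at line 5 remove [ruuw,dls] add [soefw,ggltp] -> 14 lines: kbg ofbds girrw qotaf dkin dlgj soefw ggltp tfnc pwjeb iyu zdt mglx less
Hunk 5: at line 5 remove [dlgj,soefw] add [rvkz,ufsr,kyzr] -> 15 lines: kbg ofbds girrw qotaf dkin rvkz ufsr kyzr ggltp tfnc pwjeb iyu zdt mglx less
Hunk 6: at line 5 remove [ufsr,kyzr] add [bak,gezlp] -> 15 lines: kbg ofbds girrw qotaf dkin rvkz bak gezlp ggltp tfnc pwjeb iyu zdt mglx less
Hunk 7: at line 2 remove [qotaf] add [pnwuf] -> 15 lines: kbg ofbds girrw pnwuf dkin rvkz bak gezlp ggltp tfnc pwjeb iyu zdt mglx less

Answer: kbg
ofbds
girrw
pnwuf
dkin
rvkz
bak
gezlp
ggltp
tfnc
pwjeb
iyu
zdt
mglx
less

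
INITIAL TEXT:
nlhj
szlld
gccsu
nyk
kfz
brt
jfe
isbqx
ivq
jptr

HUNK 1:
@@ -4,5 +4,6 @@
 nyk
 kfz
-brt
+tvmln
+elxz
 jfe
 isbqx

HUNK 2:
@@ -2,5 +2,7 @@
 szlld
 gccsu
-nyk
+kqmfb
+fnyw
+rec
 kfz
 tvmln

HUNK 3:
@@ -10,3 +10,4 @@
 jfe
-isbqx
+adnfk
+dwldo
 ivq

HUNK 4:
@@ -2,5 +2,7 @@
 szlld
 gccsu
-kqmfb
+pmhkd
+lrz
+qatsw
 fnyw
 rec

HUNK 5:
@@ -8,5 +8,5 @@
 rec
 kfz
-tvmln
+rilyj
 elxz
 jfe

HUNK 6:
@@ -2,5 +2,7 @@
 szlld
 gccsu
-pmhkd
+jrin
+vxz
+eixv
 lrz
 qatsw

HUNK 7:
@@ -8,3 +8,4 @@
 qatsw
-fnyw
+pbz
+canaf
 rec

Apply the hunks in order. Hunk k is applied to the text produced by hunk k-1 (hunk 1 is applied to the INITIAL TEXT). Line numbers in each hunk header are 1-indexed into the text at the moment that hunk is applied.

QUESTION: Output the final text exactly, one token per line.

Hunk 1: at line 4 remove [brt] add [tvmln,elxz] -> 11 lines: nlhj szlld gccsu nyk kfz tvmln elxz jfe isbqx ivq jptr
Hunk 2: at line 2 remove [nyk] add [kqmfb,fnyw,rec] -> 13 lines: nlhj szlld gccsu kqmfb fnyw rec kfz tvmln elxz jfe isbqx ivq jptr
Hunk 3: at line 10 remove [isbqx] add [adnfk,dwldo] -> 14 lines: nlhj szlld gccsu kqmfb fnyw rec kfz tvmln elxz jfe adnfk dwldo ivq jptr
Hunk 4: at line 2 remove [kqmfb] add [pmhkd,lrz,qatsw] -> 16 lines: nlhj szlld gccsu pmhkd lrz qatsw fnyw rec kfz tvmln elxz jfe adnfk dwldo ivq jptr
Hunk 5: at line 8 remove [tvmln] add [rilyj] -> 16 lines: nlhj szlld gccsu pmhkd lrz qatsw fnyw rec kfz rilyj elxz jfe adnfk dwldo ivq jptr
Hunk 6: at line 2 remove [pmhkd] add [jrin,vxz,eixv] -> 18 lines: nlhj szlld gccsu jrin vxz eixv lrz qatsw fnyw rec kfz rilyj elxz jfe adnfk dwldo ivq jptr
Hunk 7: at line 8 remove [fnyw] add [pbz,canaf] -> 19 lines: nlhj szlld gccsu jrin vxz eixv lrz qatsw pbz canaf rec kfz rilyj elxz jfe adnfk dwldo ivq jptr

Answer: nlhj
szlld
gccsu
jrin
vxz
eixv
lrz
qatsw
pbz
canaf
rec
kfz
rilyj
elxz
jfe
adnfk
dwldo
ivq
jptr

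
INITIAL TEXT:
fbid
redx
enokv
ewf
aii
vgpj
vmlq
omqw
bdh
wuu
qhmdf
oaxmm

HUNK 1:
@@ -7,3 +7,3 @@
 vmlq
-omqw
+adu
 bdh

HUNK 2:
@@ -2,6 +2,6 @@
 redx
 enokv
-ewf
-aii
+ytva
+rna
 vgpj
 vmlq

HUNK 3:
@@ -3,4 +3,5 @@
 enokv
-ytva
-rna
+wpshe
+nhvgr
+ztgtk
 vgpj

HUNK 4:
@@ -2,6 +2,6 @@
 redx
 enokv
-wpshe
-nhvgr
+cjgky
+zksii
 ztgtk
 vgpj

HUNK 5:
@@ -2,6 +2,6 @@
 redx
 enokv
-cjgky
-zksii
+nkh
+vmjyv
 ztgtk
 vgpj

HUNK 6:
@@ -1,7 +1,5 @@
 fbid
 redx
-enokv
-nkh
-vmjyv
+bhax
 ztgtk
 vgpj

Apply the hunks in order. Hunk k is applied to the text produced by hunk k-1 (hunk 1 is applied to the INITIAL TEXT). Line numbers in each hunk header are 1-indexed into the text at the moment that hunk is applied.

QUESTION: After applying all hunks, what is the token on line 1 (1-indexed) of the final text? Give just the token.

Answer: fbid

Derivation:
Hunk 1: at line 7 remove [omqw] add [adu] -> 12 lines: fbid redx enokv ewf aii vgpj vmlq adu bdh wuu qhmdf oaxmm
Hunk 2: at line 2 remove [ewf,aii] add [ytva,rna] -> 12 lines: fbid redx enokv ytva rna vgpj vmlq adu bdh wuu qhmdf oaxmm
Hunk 3: at line 3 remove [ytva,rna] add [wpshe,nhvgr,ztgtk] -> 13 lines: fbid redx enokv wpshe nhvgr ztgtk vgpj vmlq adu bdh wuu qhmdf oaxmm
Hunk 4: at line 2 remove [wpshe,nhvgr] add [cjgky,zksii] -> 13 lines: fbid redx enokv cjgky zksii ztgtk vgpj vmlq adu bdh wuu qhmdf oaxmm
Hunk 5: at line 2 remove [cjgky,zksii] add [nkh,vmjyv] -> 13 lines: fbid redx enokv nkh vmjyv ztgtk vgpj vmlq adu bdh wuu qhmdf oaxmm
Hunk 6: at line 1 remove [enokv,nkh,vmjyv] add [bhax] -> 11 lines: fbid redx bhax ztgtk vgpj vmlq adu bdh wuu qhmdf oaxmm
Final line 1: fbid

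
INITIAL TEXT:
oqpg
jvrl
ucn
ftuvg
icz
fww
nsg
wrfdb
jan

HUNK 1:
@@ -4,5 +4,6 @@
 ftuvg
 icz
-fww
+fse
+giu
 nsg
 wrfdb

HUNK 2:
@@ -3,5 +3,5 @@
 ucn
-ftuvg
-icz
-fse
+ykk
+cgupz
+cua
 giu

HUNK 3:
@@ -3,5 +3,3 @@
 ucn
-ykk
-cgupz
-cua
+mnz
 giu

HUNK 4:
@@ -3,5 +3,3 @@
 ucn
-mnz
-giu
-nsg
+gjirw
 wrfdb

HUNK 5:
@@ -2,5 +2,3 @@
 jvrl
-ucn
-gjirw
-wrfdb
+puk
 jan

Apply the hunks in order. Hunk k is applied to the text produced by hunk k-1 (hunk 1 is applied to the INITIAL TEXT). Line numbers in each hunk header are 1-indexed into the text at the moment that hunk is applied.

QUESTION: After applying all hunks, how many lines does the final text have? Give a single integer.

Answer: 4

Derivation:
Hunk 1: at line 4 remove [fww] add [fse,giu] -> 10 lines: oqpg jvrl ucn ftuvg icz fse giu nsg wrfdb jan
Hunk 2: at line 3 remove [ftuvg,icz,fse] add [ykk,cgupz,cua] -> 10 lines: oqpg jvrl ucn ykk cgupz cua giu nsg wrfdb jan
Hunk 3: at line 3 remove [ykk,cgupz,cua] add [mnz] -> 8 lines: oqpg jvrl ucn mnz giu nsg wrfdb jan
Hunk 4: at line 3 remove [mnz,giu,nsg] add [gjirw] -> 6 lines: oqpg jvrl ucn gjirw wrfdb jan
Hunk 5: at line 2 remove [ucn,gjirw,wrfdb] add [puk] -> 4 lines: oqpg jvrl puk jan
Final line count: 4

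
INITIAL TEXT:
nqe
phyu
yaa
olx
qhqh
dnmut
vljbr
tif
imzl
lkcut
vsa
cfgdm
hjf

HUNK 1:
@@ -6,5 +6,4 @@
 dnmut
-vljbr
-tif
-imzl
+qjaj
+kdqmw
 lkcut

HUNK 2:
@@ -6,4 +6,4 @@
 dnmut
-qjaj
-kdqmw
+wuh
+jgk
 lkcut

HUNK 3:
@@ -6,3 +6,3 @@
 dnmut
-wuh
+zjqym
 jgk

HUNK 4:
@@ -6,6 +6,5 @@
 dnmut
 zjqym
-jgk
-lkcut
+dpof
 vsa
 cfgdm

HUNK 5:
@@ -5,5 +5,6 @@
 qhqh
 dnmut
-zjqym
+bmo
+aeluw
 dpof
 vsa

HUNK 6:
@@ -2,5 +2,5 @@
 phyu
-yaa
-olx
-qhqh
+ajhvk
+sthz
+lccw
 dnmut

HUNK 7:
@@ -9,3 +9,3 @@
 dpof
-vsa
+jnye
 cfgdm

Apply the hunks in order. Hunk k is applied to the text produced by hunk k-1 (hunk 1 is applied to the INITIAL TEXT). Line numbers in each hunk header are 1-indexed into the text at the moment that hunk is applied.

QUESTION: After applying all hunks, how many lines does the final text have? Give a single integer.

Answer: 12

Derivation:
Hunk 1: at line 6 remove [vljbr,tif,imzl] add [qjaj,kdqmw] -> 12 lines: nqe phyu yaa olx qhqh dnmut qjaj kdqmw lkcut vsa cfgdm hjf
Hunk 2: at line 6 remove [qjaj,kdqmw] add [wuh,jgk] -> 12 lines: nqe phyu yaa olx qhqh dnmut wuh jgk lkcut vsa cfgdm hjf
Hunk 3: at line 6 remove [wuh] add [zjqym] -> 12 lines: nqe phyu yaa olx qhqh dnmut zjqym jgk lkcut vsa cfgdm hjf
Hunk 4: at line 6 remove [jgk,lkcut] add [dpof] -> 11 lines: nqe phyu yaa olx qhqh dnmut zjqym dpof vsa cfgdm hjf
Hunk 5: at line 5 remove [zjqym] add [bmo,aeluw] -> 12 lines: nqe phyu yaa olx qhqh dnmut bmo aeluw dpof vsa cfgdm hjf
Hunk 6: at line 2 remove [yaa,olx,qhqh] add [ajhvk,sthz,lccw] -> 12 lines: nqe phyu ajhvk sthz lccw dnmut bmo aeluw dpof vsa cfgdm hjf
Hunk 7: at line 9 remove [vsa] add [jnye] -> 12 lines: nqe phyu ajhvk sthz lccw dnmut bmo aeluw dpof jnye cfgdm hjf
Final line count: 12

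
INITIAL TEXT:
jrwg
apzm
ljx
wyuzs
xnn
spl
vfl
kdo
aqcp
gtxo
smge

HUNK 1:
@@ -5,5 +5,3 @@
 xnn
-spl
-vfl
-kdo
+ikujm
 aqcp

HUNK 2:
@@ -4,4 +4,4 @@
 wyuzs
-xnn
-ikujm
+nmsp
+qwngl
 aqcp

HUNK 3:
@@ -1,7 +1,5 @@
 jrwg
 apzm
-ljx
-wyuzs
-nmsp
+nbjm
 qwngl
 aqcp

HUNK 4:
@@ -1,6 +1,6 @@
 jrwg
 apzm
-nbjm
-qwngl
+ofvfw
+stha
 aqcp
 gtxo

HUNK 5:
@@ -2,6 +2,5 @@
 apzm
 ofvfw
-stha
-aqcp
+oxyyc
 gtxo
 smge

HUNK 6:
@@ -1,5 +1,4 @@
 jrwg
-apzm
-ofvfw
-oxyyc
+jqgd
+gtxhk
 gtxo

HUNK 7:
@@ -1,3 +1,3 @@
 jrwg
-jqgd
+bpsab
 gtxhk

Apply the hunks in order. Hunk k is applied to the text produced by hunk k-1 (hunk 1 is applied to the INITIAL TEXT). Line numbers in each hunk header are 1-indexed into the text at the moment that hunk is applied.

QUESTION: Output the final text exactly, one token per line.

Answer: jrwg
bpsab
gtxhk
gtxo
smge

Derivation:
Hunk 1: at line 5 remove [spl,vfl,kdo] add [ikujm] -> 9 lines: jrwg apzm ljx wyuzs xnn ikujm aqcp gtxo smge
Hunk 2: at line 4 remove [xnn,ikujm] add [nmsp,qwngl] -> 9 lines: jrwg apzm ljx wyuzs nmsp qwngl aqcp gtxo smge
Hunk 3: at line 1 remove [ljx,wyuzs,nmsp] add [nbjm] -> 7 lines: jrwg apzm nbjm qwngl aqcp gtxo smge
Hunk 4: at line 1 remove [nbjm,qwngl] add [ofvfw,stha] -> 7 lines: jrwg apzm ofvfw stha aqcp gtxo smge
Hunk 5: at line 2 remove [stha,aqcp] add [oxyyc] -> 6 lines: jrwg apzm ofvfw oxyyc gtxo smge
Hunk 6: at line 1 remove [apzm,ofvfw,oxyyc] add [jqgd,gtxhk] -> 5 lines: jrwg jqgd gtxhk gtxo smge
Hunk 7: at line 1 remove [jqgd] add [bpsab] -> 5 lines: jrwg bpsab gtxhk gtxo smge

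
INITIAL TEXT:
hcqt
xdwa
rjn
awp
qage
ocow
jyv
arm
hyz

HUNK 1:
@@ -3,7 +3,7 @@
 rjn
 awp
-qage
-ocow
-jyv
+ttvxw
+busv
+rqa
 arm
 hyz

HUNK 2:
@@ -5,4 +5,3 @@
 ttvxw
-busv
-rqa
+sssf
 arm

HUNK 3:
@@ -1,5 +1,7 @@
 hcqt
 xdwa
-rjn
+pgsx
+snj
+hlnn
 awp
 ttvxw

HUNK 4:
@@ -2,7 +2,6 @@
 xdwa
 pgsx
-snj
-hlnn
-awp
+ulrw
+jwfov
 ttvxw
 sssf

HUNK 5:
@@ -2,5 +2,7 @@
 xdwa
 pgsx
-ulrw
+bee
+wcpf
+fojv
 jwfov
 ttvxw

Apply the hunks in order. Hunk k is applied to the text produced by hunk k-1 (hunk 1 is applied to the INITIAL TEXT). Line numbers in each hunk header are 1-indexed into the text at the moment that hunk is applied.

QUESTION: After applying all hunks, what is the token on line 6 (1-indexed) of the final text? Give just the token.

Answer: fojv

Derivation:
Hunk 1: at line 3 remove [qage,ocow,jyv] add [ttvxw,busv,rqa] -> 9 lines: hcqt xdwa rjn awp ttvxw busv rqa arm hyz
Hunk 2: at line 5 remove [busv,rqa] add [sssf] -> 8 lines: hcqt xdwa rjn awp ttvxw sssf arm hyz
Hunk 3: at line 1 remove [rjn] add [pgsx,snj,hlnn] -> 10 lines: hcqt xdwa pgsx snj hlnn awp ttvxw sssf arm hyz
Hunk 4: at line 2 remove [snj,hlnn,awp] add [ulrw,jwfov] -> 9 lines: hcqt xdwa pgsx ulrw jwfov ttvxw sssf arm hyz
Hunk 5: at line 2 remove [ulrw] add [bee,wcpf,fojv] -> 11 lines: hcqt xdwa pgsx bee wcpf fojv jwfov ttvxw sssf arm hyz
Final line 6: fojv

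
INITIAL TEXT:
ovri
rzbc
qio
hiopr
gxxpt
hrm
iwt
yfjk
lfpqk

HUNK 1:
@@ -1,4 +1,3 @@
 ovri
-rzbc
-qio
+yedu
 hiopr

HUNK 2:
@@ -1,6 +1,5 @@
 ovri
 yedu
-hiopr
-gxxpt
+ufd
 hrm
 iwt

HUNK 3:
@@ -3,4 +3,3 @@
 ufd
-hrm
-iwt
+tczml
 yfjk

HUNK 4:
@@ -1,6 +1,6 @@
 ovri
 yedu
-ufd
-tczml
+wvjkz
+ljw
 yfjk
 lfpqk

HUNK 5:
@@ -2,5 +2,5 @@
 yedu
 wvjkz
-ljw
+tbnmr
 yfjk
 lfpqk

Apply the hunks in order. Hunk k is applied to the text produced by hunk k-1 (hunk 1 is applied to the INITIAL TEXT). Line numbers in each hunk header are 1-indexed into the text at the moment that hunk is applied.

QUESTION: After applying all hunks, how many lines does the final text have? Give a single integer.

Answer: 6

Derivation:
Hunk 1: at line 1 remove [rzbc,qio] add [yedu] -> 8 lines: ovri yedu hiopr gxxpt hrm iwt yfjk lfpqk
Hunk 2: at line 1 remove [hiopr,gxxpt] add [ufd] -> 7 lines: ovri yedu ufd hrm iwt yfjk lfpqk
Hunk 3: at line 3 remove [hrm,iwt] add [tczml] -> 6 lines: ovri yedu ufd tczml yfjk lfpqk
Hunk 4: at line 1 remove [ufd,tczml] add [wvjkz,ljw] -> 6 lines: ovri yedu wvjkz ljw yfjk lfpqk
Hunk 5: at line 2 remove [ljw] add [tbnmr] -> 6 lines: ovri yedu wvjkz tbnmr yfjk lfpqk
Final line count: 6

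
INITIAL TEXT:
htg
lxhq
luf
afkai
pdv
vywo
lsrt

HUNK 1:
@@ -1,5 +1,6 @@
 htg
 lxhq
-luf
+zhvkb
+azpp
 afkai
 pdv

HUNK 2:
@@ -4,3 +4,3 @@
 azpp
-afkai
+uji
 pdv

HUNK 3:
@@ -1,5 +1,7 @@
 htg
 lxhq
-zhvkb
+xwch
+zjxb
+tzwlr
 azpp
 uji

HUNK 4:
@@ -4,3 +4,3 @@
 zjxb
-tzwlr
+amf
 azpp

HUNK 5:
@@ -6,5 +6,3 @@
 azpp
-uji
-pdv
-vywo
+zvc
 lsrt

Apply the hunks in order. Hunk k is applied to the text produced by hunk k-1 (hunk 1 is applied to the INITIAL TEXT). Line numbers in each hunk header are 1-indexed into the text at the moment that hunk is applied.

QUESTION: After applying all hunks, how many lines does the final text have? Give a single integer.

Hunk 1: at line 1 remove [luf] add [zhvkb,azpp] -> 8 lines: htg lxhq zhvkb azpp afkai pdv vywo lsrt
Hunk 2: at line 4 remove [afkai] add [uji] -> 8 lines: htg lxhq zhvkb azpp uji pdv vywo lsrt
Hunk 3: at line 1 remove [zhvkb] add [xwch,zjxb,tzwlr] -> 10 lines: htg lxhq xwch zjxb tzwlr azpp uji pdv vywo lsrt
Hunk 4: at line 4 remove [tzwlr] add [amf] -> 10 lines: htg lxhq xwch zjxb amf azpp uji pdv vywo lsrt
Hunk 5: at line 6 remove [uji,pdv,vywo] add [zvc] -> 8 lines: htg lxhq xwch zjxb amf azpp zvc lsrt
Final line count: 8

Answer: 8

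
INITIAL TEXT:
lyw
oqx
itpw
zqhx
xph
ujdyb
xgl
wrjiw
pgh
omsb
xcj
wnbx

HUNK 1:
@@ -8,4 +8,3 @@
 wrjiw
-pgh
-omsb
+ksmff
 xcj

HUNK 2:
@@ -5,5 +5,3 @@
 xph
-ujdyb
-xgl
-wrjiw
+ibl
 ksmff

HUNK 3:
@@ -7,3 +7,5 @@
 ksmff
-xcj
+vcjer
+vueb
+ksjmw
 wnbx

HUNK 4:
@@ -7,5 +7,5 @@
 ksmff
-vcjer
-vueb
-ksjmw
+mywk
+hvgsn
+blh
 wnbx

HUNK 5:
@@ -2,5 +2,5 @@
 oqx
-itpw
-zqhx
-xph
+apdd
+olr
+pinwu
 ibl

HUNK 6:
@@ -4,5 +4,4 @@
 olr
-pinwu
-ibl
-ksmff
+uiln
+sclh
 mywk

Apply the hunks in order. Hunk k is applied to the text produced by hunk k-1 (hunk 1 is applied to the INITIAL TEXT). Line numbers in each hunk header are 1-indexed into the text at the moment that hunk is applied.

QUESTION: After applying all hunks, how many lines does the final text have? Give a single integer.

Answer: 10

Derivation:
Hunk 1: at line 8 remove [pgh,omsb] add [ksmff] -> 11 lines: lyw oqx itpw zqhx xph ujdyb xgl wrjiw ksmff xcj wnbx
Hunk 2: at line 5 remove [ujdyb,xgl,wrjiw] add [ibl] -> 9 lines: lyw oqx itpw zqhx xph ibl ksmff xcj wnbx
Hunk 3: at line 7 remove [xcj] add [vcjer,vueb,ksjmw] -> 11 lines: lyw oqx itpw zqhx xph ibl ksmff vcjer vueb ksjmw wnbx
Hunk 4: at line 7 remove [vcjer,vueb,ksjmw] add [mywk,hvgsn,blh] -> 11 lines: lyw oqx itpw zqhx xph ibl ksmff mywk hvgsn blh wnbx
Hunk 5: at line 2 remove [itpw,zqhx,xph] add [apdd,olr,pinwu] -> 11 lines: lyw oqx apdd olr pinwu ibl ksmff mywk hvgsn blh wnbx
Hunk 6: at line 4 remove [pinwu,ibl,ksmff] add [uiln,sclh] -> 10 lines: lyw oqx apdd olr uiln sclh mywk hvgsn blh wnbx
Final line count: 10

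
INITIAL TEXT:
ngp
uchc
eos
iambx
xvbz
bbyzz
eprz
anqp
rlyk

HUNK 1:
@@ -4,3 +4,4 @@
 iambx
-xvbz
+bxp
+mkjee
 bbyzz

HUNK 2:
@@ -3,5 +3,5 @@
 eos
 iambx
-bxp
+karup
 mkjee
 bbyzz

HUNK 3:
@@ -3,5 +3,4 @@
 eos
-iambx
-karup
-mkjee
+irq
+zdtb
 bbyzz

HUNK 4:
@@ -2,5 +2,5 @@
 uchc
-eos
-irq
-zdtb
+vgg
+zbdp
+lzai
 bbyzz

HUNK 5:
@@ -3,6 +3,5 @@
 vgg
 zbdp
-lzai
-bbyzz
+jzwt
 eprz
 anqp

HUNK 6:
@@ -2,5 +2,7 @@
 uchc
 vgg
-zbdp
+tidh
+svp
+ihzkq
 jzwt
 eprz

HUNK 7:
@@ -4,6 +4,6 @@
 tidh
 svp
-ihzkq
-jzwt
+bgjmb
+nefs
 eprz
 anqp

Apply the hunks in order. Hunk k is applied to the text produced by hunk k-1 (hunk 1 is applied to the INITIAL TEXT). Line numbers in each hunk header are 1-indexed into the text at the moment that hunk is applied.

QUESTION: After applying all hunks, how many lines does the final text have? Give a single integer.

Hunk 1: at line 4 remove [xvbz] add [bxp,mkjee] -> 10 lines: ngp uchc eos iambx bxp mkjee bbyzz eprz anqp rlyk
Hunk 2: at line 3 remove [bxp] add [karup] -> 10 lines: ngp uchc eos iambx karup mkjee bbyzz eprz anqp rlyk
Hunk 3: at line 3 remove [iambx,karup,mkjee] add [irq,zdtb] -> 9 lines: ngp uchc eos irq zdtb bbyzz eprz anqp rlyk
Hunk 4: at line 2 remove [eos,irq,zdtb] add [vgg,zbdp,lzai] -> 9 lines: ngp uchc vgg zbdp lzai bbyzz eprz anqp rlyk
Hunk 5: at line 3 remove [lzai,bbyzz] add [jzwt] -> 8 lines: ngp uchc vgg zbdp jzwt eprz anqp rlyk
Hunk 6: at line 2 remove [zbdp] add [tidh,svp,ihzkq] -> 10 lines: ngp uchc vgg tidh svp ihzkq jzwt eprz anqp rlyk
Hunk 7: at line 4 remove [ihzkq,jzwt] add [bgjmb,nefs] -> 10 lines: ngp uchc vgg tidh svp bgjmb nefs eprz anqp rlyk
Final line count: 10

Answer: 10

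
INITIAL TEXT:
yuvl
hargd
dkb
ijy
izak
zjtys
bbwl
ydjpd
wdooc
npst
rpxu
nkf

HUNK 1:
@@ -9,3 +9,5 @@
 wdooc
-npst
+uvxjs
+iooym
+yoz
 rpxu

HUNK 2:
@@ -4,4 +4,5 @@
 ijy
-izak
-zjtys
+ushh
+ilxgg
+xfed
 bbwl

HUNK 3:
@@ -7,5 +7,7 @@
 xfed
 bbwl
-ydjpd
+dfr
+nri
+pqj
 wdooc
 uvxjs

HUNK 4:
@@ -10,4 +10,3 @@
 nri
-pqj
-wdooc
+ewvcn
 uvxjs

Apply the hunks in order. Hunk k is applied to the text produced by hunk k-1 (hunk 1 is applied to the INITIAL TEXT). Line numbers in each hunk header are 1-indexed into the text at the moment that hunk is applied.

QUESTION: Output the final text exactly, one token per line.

Hunk 1: at line 9 remove [npst] add [uvxjs,iooym,yoz] -> 14 lines: yuvl hargd dkb ijy izak zjtys bbwl ydjpd wdooc uvxjs iooym yoz rpxu nkf
Hunk 2: at line 4 remove [izak,zjtys] add [ushh,ilxgg,xfed] -> 15 lines: yuvl hargd dkb ijy ushh ilxgg xfed bbwl ydjpd wdooc uvxjs iooym yoz rpxu nkf
Hunk 3: at line 7 remove [ydjpd] add [dfr,nri,pqj] -> 17 lines: yuvl hargd dkb ijy ushh ilxgg xfed bbwl dfr nri pqj wdooc uvxjs iooym yoz rpxu nkf
Hunk 4: at line 10 remove [pqj,wdooc] add [ewvcn] -> 16 lines: yuvl hargd dkb ijy ushh ilxgg xfed bbwl dfr nri ewvcn uvxjs iooym yoz rpxu nkf

Answer: yuvl
hargd
dkb
ijy
ushh
ilxgg
xfed
bbwl
dfr
nri
ewvcn
uvxjs
iooym
yoz
rpxu
nkf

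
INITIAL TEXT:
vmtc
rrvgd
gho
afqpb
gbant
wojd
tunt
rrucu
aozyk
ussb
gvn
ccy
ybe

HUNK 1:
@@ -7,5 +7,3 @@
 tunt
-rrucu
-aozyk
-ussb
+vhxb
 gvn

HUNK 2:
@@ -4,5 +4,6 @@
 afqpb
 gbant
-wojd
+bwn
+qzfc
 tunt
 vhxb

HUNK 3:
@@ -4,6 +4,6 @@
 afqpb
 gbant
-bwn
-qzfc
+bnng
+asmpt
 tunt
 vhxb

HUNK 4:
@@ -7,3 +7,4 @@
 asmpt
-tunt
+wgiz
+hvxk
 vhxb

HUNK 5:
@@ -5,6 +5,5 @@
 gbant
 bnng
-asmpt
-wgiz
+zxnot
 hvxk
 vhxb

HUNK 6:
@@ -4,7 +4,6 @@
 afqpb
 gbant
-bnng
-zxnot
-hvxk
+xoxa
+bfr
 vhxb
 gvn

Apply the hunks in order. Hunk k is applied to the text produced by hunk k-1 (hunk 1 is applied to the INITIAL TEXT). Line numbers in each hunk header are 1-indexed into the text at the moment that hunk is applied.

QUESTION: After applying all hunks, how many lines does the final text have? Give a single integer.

Hunk 1: at line 7 remove [rrucu,aozyk,ussb] add [vhxb] -> 11 lines: vmtc rrvgd gho afqpb gbant wojd tunt vhxb gvn ccy ybe
Hunk 2: at line 4 remove [wojd] add [bwn,qzfc] -> 12 lines: vmtc rrvgd gho afqpb gbant bwn qzfc tunt vhxb gvn ccy ybe
Hunk 3: at line 4 remove [bwn,qzfc] add [bnng,asmpt] -> 12 lines: vmtc rrvgd gho afqpb gbant bnng asmpt tunt vhxb gvn ccy ybe
Hunk 4: at line 7 remove [tunt] add [wgiz,hvxk] -> 13 lines: vmtc rrvgd gho afqpb gbant bnng asmpt wgiz hvxk vhxb gvn ccy ybe
Hunk 5: at line 5 remove [asmpt,wgiz] add [zxnot] -> 12 lines: vmtc rrvgd gho afqpb gbant bnng zxnot hvxk vhxb gvn ccy ybe
Hunk 6: at line 4 remove [bnng,zxnot,hvxk] add [xoxa,bfr] -> 11 lines: vmtc rrvgd gho afqpb gbant xoxa bfr vhxb gvn ccy ybe
Final line count: 11

Answer: 11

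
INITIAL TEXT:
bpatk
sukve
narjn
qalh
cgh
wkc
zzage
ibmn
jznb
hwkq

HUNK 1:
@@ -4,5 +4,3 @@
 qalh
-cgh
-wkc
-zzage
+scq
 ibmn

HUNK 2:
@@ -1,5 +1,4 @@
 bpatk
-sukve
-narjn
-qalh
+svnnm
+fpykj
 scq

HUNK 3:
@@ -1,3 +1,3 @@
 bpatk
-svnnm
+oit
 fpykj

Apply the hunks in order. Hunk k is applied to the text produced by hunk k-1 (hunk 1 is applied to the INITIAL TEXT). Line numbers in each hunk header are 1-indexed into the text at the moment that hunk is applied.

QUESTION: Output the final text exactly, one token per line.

Hunk 1: at line 4 remove [cgh,wkc,zzage] add [scq] -> 8 lines: bpatk sukve narjn qalh scq ibmn jznb hwkq
Hunk 2: at line 1 remove [sukve,narjn,qalh] add [svnnm,fpykj] -> 7 lines: bpatk svnnm fpykj scq ibmn jznb hwkq
Hunk 3: at line 1 remove [svnnm] add [oit] -> 7 lines: bpatk oit fpykj scq ibmn jznb hwkq

Answer: bpatk
oit
fpykj
scq
ibmn
jznb
hwkq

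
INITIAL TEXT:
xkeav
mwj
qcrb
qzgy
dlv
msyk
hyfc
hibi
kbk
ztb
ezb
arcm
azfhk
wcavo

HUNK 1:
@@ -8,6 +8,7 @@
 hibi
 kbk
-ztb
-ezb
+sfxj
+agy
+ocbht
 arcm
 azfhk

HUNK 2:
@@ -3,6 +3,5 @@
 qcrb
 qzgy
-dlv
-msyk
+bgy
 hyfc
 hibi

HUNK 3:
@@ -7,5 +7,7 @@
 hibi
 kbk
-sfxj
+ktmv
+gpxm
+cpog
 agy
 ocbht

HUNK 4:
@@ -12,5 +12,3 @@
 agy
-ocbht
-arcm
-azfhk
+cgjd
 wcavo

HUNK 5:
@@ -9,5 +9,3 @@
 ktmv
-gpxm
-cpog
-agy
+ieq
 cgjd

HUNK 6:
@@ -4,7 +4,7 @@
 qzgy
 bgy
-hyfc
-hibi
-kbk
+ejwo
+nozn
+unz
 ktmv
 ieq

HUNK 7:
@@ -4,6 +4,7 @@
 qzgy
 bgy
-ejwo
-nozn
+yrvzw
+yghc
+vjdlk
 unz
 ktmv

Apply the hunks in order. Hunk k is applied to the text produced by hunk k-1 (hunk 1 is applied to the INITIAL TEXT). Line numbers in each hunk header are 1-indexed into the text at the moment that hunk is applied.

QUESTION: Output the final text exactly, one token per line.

Answer: xkeav
mwj
qcrb
qzgy
bgy
yrvzw
yghc
vjdlk
unz
ktmv
ieq
cgjd
wcavo

Derivation:
Hunk 1: at line 8 remove [ztb,ezb] add [sfxj,agy,ocbht] -> 15 lines: xkeav mwj qcrb qzgy dlv msyk hyfc hibi kbk sfxj agy ocbht arcm azfhk wcavo
Hunk 2: at line 3 remove [dlv,msyk] add [bgy] -> 14 lines: xkeav mwj qcrb qzgy bgy hyfc hibi kbk sfxj agy ocbht arcm azfhk wcavo
Hunk 3: at line 7 remove [sfxj] add [ktmv,gpxm,cpog] -> 16 lines: xkeav mwj qcrb qzgy bgy hyfc hibi kbk ktmv gpxm cpog agy ocbht arcm azfhk wcavo
Hunk 4: at line 12 remove [ocbht,arcm,azfhk] add [cgjd] -> 14 lines: xkeav mwj qcrb qzgy bgy hyfc hibi kbk ktmv gpxm cpog agy cgjd wcavo
Hunk 5: at line 9 remove [gpxm,cpog,agy] add [ieq] -> 12 lines: xkeav mwj qcrb qzgy bgy hyfc hibi kbk ktmv ieq cgjd wcavo
Hunk 6: at line 4 remove [hyfc,hibi,kbk] add [ejwo,nozn,unz] -> 12 lines: xkeav mwj qcrb qzgy bgy ejwo nozn unz ktmv ieq cgjd wcavo
Hunk 7: at line 4 remove [ejwo,nozn] add [yrvzw,yghc,vjdlk] -> 13 lines: xkeav mwj qcrb qzgy bgy yrvzw yghc vjdlk unz ktmv ieq cgjd wcavo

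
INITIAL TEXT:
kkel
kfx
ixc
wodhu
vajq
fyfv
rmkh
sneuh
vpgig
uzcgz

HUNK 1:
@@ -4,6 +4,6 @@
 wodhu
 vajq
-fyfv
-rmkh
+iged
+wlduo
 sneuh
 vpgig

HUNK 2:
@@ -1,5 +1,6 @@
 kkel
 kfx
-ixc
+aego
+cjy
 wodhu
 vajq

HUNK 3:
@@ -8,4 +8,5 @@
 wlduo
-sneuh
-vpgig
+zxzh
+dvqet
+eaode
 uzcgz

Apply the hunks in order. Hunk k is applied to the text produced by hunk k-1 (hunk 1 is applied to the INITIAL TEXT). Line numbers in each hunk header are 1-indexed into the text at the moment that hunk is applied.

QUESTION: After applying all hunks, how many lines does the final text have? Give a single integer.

Answer: 12

Derivation:
Hunk 1: at line 4 remove [fyfv,rmkh] add [iged,wlduo] -> 10 lines: kkel kfx ixc wodhu vajq iged wlduo sneuh vpgig uzcgz
Hunk 2: at line 1 remove [ixc] add [aego,cjy] -> 11 lines: kkel kfx aego cjy wodhu vajq iged wlduo sneuh vpgig uzcgz
Hunk 3: at line 8 remove [sneuh,vpgig] add [zxzh,dvqet,eaode] -> 12 lines: kkel kfx aego cjy wodhu vajq iged wlduo zxzh dvqet eaode uzcgz
Final line count: 12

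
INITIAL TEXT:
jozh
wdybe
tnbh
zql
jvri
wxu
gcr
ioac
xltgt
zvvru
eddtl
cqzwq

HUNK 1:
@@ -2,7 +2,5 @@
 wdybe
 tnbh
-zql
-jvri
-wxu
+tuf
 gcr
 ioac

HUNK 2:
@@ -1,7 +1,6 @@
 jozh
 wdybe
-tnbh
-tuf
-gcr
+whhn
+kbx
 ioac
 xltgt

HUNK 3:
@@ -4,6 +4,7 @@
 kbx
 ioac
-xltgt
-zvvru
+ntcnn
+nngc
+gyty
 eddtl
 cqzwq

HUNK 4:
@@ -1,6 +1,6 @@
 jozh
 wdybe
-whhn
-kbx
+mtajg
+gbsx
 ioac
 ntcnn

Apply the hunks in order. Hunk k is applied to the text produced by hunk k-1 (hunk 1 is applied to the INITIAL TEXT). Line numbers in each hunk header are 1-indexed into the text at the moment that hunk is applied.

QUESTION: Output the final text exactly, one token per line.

Answer: jozh
wdybe
mtajg
gbsx
ioac
ntcnn
nngc
gyty
eddtl
cqzwq

Derivation:
Hunk 1: at line 2 remove [zql,jvri,wxu] add [tuf] -> 10 lines: jozh wdybe tnbh tuf gcr ioac xltgt zvvru eddtl cqzwq
Hunk 2: at line 1 remove [tnbh,tuf,gcr] add [whhn,kbx] -> 9 lines: jozh wdybe whhn kbx ioac xltgt zvvru eddtl cqzwq
Hunk 3: at line 4 remove [xltgt,zvvru] add [ntcnn,nngc,gyty] -> 10 lines: jozh wdybe whhn kbx ioac ntcnn nngc gyty eddtl cqzwq
Hunk 4: at line 1 remove [whhn,kbx] add [mtajg,gbsx] -> 10 lines: jozh wdybe mtajg gbsx ioac ntcnn nngc gyty eddtl cqzwq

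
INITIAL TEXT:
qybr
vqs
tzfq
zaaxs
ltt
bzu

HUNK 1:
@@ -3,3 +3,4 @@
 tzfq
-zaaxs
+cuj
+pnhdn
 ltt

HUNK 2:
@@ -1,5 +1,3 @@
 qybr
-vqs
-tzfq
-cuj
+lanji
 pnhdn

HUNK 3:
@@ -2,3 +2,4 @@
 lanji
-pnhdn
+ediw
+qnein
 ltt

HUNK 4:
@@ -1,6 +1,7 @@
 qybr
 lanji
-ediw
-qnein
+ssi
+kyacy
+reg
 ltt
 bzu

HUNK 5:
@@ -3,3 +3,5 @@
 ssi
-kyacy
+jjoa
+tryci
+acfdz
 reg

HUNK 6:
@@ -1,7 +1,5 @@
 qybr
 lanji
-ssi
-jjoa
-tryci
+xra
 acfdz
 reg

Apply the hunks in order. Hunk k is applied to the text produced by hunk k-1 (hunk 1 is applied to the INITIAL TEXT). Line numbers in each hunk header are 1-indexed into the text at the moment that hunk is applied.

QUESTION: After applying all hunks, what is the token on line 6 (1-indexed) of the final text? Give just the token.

Hunk 1: at line 3 remove [zaaxs] add [cuj,pnhdn] -> 7 lines: qybr vqs tzfq cuj pnhdn ltt bzu
Hunk 2: at line 1 remove [vqs,tzfq,cuj] add [lanji] -> 5 lines: qybr lanji pnhdn ltt bzu
Hunk 3: at line 2 remove [pnhdn] add [ediw,qnein] -> 6 lines: qybr lanji ediw qnein ltt bzu
Hunk 4: at line 1 remove [ediw,qnein] add [ssi,kyacy,reg] -> 7 lines: qybr lanji ssi kyacy reg ltt bzu
Hunk 5: at line 3 remove [kyacy] add [jjoa,tryci,acfdz] -> 9 lines: qybr lanji ssi jjoa tryci acfdz reg ltt bzu
Hunk 6: at line 1 remove [ssi,jjoa,tryci] add [xra] -> 7 lines: qybr lanji xra acfdz reg ltt bzu
Final line 6: ltt

Answer: ltt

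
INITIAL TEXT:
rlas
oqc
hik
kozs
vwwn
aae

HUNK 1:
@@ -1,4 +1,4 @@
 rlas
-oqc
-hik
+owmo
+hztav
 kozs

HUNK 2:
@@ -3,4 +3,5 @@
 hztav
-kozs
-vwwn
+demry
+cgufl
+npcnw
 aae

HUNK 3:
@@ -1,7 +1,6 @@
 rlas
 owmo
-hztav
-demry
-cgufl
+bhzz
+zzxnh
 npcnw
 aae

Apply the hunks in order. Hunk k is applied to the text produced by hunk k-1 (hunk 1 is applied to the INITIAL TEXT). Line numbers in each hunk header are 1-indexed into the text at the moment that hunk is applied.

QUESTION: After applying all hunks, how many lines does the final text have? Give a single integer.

Hunk 1: at line 1 remove [oqc,hik] add [owmo,hztav] -> 6 lines: rlas owmo hztav kozs vwwn aae
Hunk 2: at line 3 remove [kozs,vwwn] add [demry,cgufl,npcnw] -> 7 lines: rlas owmo hztav demry cgufl npcnw aae
Hunk 3: at line 1 remove [hztav,demry,cgufl] add [bhzz,zzxnh] -> 6 lines: rlas owmo bhzz zzxnh npcnw aae
Final line count: 6

Answer: 6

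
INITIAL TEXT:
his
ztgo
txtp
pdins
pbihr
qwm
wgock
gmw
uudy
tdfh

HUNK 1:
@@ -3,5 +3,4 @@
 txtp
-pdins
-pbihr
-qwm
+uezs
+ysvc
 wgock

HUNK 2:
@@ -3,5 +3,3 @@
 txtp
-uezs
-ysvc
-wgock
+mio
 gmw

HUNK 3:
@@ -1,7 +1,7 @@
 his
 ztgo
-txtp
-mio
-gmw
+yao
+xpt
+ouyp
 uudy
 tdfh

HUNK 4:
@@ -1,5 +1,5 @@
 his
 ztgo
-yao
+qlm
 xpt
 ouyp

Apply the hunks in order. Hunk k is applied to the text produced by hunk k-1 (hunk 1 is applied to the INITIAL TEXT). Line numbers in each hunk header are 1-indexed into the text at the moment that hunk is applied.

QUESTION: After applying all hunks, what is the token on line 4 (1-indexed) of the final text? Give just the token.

Hunk 1: at line 3 remove [pdins,pbihr,qwm] add [uezs,ysvc] -> 9 lines: his ztgo txtp uezs ysvc wgock gmw uudy tdfh
Hunk 2: at line 3 remove [uezs,ysvc,wgock] add [mio] -> 7 lines: his ztgo txtp mio gmw uudy tdfh
Hunk 3: at line 1 remove [txtp,mio,gmw] add [yao,xpt,ouyp] -> 7 lines: his ztgo yao xpt ouyp uudy tdfh
Hunk 4: at line 1 remove [yao] add [qlm] -> 7 lines: his ztgo qlm xpt ouyp uudy tdfh
Final line 4: xpt

Answer: xpt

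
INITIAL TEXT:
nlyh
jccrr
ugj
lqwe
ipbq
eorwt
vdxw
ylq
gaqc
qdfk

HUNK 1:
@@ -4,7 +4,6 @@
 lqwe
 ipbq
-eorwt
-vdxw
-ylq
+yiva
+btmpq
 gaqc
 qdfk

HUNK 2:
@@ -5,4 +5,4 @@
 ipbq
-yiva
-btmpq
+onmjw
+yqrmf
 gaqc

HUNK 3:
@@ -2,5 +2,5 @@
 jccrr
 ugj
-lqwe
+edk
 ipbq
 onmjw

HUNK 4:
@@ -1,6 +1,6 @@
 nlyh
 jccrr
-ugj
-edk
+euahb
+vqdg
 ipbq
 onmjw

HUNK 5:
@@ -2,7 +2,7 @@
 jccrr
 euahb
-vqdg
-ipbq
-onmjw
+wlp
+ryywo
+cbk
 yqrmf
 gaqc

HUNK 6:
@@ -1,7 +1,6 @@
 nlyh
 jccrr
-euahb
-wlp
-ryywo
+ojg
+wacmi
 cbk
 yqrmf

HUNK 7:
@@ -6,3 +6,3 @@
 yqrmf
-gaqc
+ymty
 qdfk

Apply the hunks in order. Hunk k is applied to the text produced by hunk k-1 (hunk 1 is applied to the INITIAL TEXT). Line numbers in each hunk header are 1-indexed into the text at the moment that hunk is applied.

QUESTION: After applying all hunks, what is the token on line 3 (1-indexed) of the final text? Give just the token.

Answer: ojg

Derivation:
Hunk 1: at line 4 remove [eorwt,vdxw,ylq] add [yiva,btmpq] -> 9 lines: nlyh jccrr ugj lqwe ipbq yiva btmpq gaqc qdfk
Hunk 2: at line 5 remove [yiva,btmpq] add [onmjw,yqrmf] -> 9 lines: nlyh jccrr ugj lqwe ipbq onmjw yqrmf gaqc qdfk
Hunk 3: at line 2 remove [lqwe] add [edk] -> 9 lines: nlyh jccrr ugj edk ipbq onmjw yqrmf gaqc qdfk
Hunk 4: at line 1 remove [ugj,edk] add [euahb,vqdg] -> 9 lines: nlyh jccrr euahb vqdg ipbq onmjw yqrmf gaqc qdfk
Hunk 5: at line 2 remove [vqdg,ipbq,onmjw] add [wlp,ryywo,cbk] -> 9 lines: nlyh jccrr euahb wlp ryywo cbk yqrmf gaqc qdfk
Hunk 6: at line 1 remove [euahb,wlp,ryywo] add [ojg,wacmi] -> 8 lines: nlyh jccrr ojg wacmi cbk yqrmf gaqc qdfk
Hunk 7: at line 6 remove [gaqc] add [ymty] -> 8 lines: nlyh jccrr ojg wacmi cbk yqrmf ymty qdfk
Final line 3: ojg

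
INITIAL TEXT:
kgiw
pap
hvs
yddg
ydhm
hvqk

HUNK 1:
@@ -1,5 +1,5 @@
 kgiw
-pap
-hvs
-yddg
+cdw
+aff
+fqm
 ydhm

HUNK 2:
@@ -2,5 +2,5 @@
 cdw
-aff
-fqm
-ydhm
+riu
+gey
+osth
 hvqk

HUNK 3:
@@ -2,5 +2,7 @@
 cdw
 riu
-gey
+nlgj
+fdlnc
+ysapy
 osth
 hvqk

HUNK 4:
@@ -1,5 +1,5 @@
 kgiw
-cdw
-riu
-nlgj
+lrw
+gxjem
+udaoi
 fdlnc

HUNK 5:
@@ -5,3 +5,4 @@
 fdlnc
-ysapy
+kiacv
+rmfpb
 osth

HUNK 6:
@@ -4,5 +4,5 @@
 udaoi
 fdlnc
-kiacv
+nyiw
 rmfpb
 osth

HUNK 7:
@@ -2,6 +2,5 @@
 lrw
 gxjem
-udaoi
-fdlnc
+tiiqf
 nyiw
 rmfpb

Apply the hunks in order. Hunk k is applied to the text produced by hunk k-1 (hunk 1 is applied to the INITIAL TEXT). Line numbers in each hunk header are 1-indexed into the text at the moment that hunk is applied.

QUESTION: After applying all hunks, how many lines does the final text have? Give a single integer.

Answer: 8

Derivation:
Hunk 1: at line 1 remove [pap,hvs,yddg] add [cdw,aff,fqm] -> 6 lines: kgiw cdw aff fqm ydhm hvqk
Hunk 2: at line 2 remove [aff,fqm,ydhm] add [riu,gey,osth] -> 6 lines: kgiw cdw riu gey osth hvqk
Hunk 3: at line 2 remove [gey] add [nlgj,fdlnc,ysapy] -> 8 lines: kgiw cdw riu nlgj fdlnc ysapy osth hvqk
Hunk 4: at line 1 remove [cdw,riu,nlgj] add [lrw,gxjem,udaoi] -> 8 lines: kgiw lrw gxjem udaoi fdlnc ysapy osth hvqk
Hunk 5: at line 5 remove [ysapy] add [kiacv,rmfpb] -> 9 lines: kgiw lrw gxjem udaoi fdlnc kiacv rmfpb osth hvqk
Hunk 6: at line 4 remove [kiacv] add [nyiw] -> 9 lines: kgiw lrw gxjem udaoi fdlnc nyiw rmfpb osth hvqk
Hunk 7: at line 2 remove [udaoi,fdlnc] add [tiiqf] -> 8 lines: kgiw lrw gxjem tiiqf nyiw rmfpb osth hvqk
Final line count: 8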